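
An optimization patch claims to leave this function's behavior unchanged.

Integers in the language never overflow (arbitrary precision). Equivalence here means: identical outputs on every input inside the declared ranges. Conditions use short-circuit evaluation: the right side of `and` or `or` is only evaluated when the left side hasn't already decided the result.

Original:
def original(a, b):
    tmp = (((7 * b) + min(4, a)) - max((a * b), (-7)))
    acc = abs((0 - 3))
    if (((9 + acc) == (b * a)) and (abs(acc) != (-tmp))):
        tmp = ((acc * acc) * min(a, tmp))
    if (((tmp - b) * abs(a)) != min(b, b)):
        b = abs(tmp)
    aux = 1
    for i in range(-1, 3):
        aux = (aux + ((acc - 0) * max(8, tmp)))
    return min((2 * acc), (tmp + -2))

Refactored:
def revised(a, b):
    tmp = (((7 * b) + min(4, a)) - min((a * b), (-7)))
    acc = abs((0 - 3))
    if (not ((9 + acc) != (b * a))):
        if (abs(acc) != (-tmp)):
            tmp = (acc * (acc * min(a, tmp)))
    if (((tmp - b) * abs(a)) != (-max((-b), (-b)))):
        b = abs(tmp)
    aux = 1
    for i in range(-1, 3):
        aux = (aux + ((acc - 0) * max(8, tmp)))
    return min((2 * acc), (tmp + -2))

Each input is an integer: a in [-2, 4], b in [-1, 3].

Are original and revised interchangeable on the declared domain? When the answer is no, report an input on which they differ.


Evaluate both at a=-2, b=-1.
original: tmp becomes -11; next acc becomes 3; next (((9 + acc) == (b * a)) and (abs(acc) != (-tmp))) evaluates to false; next (((tmp - b) * abs(a)) != min(b, b)) evaluates to true; next b becomes 11; next aux becomes 1; next at i=-1:; next aux becomes 25; next at i=0:; next aux becomes 49; next at i=1:; next aux becomes 73; next at i=2:; next aux becomes 97; next final value -13
revised: tmp becomes -2; next acc becomes 3; next (not ((9 + acc) != (b * a))) evaluates to false; next (((tmp - b) * abs(a)) != (-max((-b), (-b)))) evaluates to true; next b becomes 2; next aux becomes 1; next at i=-1:; next aux becomes 25; next at i=0:; next aux becomes 49; next at i=1:; next aux becomes 73; next at i=2:; next aux becomes 97; next final value -4
-13 vs -4 — the two versions disagree here.
verdict: not equivalent; witness: a=-2, b=-1


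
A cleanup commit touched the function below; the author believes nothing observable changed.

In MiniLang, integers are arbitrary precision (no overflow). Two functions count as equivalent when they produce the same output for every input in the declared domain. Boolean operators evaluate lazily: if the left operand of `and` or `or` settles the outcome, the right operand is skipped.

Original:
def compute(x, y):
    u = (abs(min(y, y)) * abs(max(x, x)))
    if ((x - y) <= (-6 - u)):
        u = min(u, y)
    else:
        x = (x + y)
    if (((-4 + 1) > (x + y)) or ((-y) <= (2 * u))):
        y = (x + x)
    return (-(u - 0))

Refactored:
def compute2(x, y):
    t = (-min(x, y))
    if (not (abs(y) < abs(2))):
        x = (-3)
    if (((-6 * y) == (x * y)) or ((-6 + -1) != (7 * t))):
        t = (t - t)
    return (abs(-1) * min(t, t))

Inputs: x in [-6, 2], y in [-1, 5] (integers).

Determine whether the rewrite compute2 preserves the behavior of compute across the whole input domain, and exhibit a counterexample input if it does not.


There is a counterexample at x=-6, y=-1: -6 on one side, 0 on the other.
compute: u=6, then ((x - y) <= (-6 - u)) is false, then x=-7, then (((-4 + 1) > (x + y)) or ((-y) <= (2 * u))) is true, then y=-14, then returns -6
compute2: t=6, then (not (abs(y) < abs(2))) is false, then (((-6 * y) == (x * y)) or ((-6 + -1) != (7 * t))) is true, then t=0, then returns 0
verdict: not equivalent; witness: x=-6, y=-1


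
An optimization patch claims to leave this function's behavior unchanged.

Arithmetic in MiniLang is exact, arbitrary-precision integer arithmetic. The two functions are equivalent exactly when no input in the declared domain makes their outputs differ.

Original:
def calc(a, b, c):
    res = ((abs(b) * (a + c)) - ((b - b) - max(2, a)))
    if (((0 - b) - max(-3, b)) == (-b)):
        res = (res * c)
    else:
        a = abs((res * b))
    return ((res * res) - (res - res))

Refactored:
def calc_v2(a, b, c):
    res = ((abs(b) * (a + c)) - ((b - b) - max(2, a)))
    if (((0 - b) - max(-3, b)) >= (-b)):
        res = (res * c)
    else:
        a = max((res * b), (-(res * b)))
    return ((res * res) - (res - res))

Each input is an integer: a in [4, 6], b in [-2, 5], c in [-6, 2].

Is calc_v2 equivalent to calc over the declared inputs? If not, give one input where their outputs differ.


At a=4, b=-2, c=-5: calc gives 4, calc_v2 gives 100.
verdict: not equivalent; witness: a=4, b=-2, c=-5


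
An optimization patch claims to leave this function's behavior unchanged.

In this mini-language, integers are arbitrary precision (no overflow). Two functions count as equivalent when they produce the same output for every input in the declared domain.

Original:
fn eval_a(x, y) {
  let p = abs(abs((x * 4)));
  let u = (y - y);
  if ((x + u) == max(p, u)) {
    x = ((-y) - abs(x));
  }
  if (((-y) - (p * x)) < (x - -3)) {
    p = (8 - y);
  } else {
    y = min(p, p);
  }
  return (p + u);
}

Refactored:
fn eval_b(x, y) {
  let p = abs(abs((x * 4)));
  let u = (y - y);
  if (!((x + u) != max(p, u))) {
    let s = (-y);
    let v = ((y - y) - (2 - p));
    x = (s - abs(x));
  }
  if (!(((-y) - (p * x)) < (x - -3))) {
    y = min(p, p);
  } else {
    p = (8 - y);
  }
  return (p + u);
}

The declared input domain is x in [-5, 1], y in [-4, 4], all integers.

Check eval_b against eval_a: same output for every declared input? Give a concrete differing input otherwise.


Behavior is preserved: although constant usage differs; also local variable names differ; also boolean connective usage differs; also arithmetic usage differs; also comparison usage differs; also statement counts differ, the outputs never diverge.
As a probe, take x=0, y=-4: eval_a runs p = 0; u = 0; ((x + u) == max(p, u)) -> true; x = 4; (((-y) - (p * x)) < (x - -3)) -> true; p = 12; return 12; eval_b runs p = 0; u = 0; (!((x + u) != max(p, u))) -> true; s = 4; v = -2; x = 4; (!(((-y) - (p * x)) < (x - -3))) -> false; p = 12; return 12; both end at 12.
An exhaustive pass over the 63 declared inputs shows identical outputs.
verdict: equivalent


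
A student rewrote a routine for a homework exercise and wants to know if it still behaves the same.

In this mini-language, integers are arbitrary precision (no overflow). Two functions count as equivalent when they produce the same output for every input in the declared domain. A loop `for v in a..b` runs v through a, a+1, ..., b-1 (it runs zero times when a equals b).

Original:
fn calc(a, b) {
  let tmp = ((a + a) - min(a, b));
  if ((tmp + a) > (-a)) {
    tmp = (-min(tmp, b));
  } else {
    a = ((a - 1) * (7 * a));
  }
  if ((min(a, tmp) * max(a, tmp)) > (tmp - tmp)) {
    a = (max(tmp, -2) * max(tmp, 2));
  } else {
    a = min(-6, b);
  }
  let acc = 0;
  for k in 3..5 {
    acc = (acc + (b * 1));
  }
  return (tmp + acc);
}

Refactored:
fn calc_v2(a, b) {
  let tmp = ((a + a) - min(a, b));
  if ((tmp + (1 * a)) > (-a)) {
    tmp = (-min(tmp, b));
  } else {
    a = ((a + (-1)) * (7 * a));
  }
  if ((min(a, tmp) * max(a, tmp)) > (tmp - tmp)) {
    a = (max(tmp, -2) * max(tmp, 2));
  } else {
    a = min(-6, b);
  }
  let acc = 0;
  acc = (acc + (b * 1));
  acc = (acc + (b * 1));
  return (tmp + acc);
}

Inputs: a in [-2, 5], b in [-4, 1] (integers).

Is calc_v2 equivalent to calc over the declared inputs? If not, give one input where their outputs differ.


Comparing the listings, the differences include: constant usage differs; arithmetic usage differs; loop structure differs; local variable names differ.
Spot check at a=2, b=0 — calc: tmp becomes 4; next ((tmp + a) > (-a)) evaluates to true; next tmp becomes 0; next ((min(a, tmp) * max(a, tmp)) > (tmp - tmp)) evaluates to false; next a becomes -6; next acc becomes 0; next at k=3:; next acc becomes 0; next at k=4:; next acc becomes 0; next final value 0. calc_v2: tmp becomes 4; next ((tmp + (1 * a)) > (-a)) evaluates to true; next tmp becomes 0; next ((min(a, tmp) * max(a, tmp)) > (tmp - tmp)) evaluates to false; next a becomes -6; next acc becomes 0; next acc becomes 0; next acc becomes 0; next final value 0. Both give 0.
Across all 48 domain points the two functions coincide.
verdict: equivalent


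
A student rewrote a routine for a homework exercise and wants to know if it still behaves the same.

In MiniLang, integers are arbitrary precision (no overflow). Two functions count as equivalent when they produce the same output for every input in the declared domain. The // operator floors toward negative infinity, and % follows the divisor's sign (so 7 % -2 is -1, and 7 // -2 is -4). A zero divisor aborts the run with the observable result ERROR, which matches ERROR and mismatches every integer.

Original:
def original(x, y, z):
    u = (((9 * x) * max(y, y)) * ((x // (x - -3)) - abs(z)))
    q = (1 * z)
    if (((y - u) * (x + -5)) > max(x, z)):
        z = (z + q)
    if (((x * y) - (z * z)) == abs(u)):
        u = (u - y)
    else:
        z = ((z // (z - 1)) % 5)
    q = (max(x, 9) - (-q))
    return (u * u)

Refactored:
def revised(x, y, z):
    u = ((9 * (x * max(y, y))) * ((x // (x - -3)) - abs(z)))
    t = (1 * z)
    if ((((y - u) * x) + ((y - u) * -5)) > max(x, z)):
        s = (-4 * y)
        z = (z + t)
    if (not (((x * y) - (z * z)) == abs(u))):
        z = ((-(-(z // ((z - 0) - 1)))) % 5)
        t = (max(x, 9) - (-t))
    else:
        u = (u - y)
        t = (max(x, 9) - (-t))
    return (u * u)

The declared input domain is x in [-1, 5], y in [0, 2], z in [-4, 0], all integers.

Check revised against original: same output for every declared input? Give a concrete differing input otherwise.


Side by side, the visible changes include: statement counts differ, and boolean connective usage differs, and min/max/abs usage differs, and arithmetic usage differs, and local variable names differ, and constant usage differs.
Tracing x=3, y=0, z=-2: original: u = 0; q = -2; (((y - u) * (x + -5)) > max(x, z)) -> false; (((x * y) - (z * z)) == abs(u)) -> false; z = 0; q = 7; return 0 | revised: u = 0; t = -2; ((((y - u) * x) + ((y - u) * -5)) > max(x, z)) -> false; (not (((x * y) - (z * z)) == abs(u))) -> true; z = 0; t = 7; return 0 — matching result 0.
Sweeping the whole domain (105 inputs) finds no disagreement.
verdict: equivalent


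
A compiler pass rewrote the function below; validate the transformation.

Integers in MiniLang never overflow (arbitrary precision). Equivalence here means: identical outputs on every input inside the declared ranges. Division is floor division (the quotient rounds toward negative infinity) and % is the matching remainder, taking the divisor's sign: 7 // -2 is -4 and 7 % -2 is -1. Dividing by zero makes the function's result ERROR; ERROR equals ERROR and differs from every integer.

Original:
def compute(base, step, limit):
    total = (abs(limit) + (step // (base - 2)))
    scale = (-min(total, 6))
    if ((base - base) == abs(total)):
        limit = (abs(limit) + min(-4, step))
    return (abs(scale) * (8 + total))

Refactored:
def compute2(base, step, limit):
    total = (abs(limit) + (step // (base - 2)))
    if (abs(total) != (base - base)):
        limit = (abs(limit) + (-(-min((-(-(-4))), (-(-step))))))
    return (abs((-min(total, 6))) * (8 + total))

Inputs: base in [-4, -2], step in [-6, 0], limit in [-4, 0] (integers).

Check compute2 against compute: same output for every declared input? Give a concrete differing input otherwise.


One difference looks behavioral, but it never changes the outcome for any declared input; all 105 inputs agree.
verdict: equivalent


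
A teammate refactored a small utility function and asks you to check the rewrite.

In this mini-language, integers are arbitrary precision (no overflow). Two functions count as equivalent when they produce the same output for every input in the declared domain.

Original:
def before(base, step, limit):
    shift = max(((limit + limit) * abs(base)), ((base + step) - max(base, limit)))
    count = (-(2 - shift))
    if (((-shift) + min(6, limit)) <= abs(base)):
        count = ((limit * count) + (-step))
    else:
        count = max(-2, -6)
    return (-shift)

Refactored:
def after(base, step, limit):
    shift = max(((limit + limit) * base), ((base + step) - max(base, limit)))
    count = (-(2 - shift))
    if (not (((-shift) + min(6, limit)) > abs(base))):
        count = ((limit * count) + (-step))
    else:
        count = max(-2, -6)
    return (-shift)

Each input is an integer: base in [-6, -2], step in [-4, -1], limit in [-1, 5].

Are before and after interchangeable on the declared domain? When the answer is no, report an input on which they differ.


Not equivalent: base=-6, step=-4, limit=-1 separates them (9 vs -12).
before: shift := -9 | count := -11 | (((-shift) + min(6, limit)) <= abs(base)): false | count := -2 | result 9
after: shift := 12 | count := 10 | (not (((-shift) + min(6, limit)) > abs(base))): true | count := -6 | result -12
verdict: not equivalent; witness: base=-6, step=-4, limit=-1


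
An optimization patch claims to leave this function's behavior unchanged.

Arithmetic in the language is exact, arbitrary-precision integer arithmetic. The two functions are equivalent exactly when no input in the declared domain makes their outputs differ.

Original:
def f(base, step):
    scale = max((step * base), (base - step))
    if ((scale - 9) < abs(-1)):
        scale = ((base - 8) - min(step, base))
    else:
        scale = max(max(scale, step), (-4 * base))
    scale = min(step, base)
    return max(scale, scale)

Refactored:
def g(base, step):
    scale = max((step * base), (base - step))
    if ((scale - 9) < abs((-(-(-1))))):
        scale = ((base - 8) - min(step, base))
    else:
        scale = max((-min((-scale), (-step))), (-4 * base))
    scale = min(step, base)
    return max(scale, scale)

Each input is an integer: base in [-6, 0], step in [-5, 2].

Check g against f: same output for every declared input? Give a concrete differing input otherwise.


Although min/max/abs usage differs, 56/56 inputs agree.
verdict: equivalent


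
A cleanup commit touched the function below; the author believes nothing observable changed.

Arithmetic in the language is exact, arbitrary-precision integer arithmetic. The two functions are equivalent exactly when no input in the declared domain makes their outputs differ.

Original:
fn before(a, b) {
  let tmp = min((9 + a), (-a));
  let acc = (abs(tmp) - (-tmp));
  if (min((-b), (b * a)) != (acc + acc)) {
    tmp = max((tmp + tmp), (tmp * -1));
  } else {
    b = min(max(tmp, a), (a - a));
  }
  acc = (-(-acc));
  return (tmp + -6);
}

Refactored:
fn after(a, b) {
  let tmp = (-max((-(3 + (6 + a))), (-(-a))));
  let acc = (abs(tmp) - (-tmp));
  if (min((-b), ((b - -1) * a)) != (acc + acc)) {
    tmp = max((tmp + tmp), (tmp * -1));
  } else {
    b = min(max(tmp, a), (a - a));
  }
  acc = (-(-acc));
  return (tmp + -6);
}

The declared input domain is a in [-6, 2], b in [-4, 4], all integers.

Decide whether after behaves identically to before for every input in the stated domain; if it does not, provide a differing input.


a=-1, b=-4 yields -5 from before but -4 from after.
verdict: not equivalent; witness: a=-1, b=-4


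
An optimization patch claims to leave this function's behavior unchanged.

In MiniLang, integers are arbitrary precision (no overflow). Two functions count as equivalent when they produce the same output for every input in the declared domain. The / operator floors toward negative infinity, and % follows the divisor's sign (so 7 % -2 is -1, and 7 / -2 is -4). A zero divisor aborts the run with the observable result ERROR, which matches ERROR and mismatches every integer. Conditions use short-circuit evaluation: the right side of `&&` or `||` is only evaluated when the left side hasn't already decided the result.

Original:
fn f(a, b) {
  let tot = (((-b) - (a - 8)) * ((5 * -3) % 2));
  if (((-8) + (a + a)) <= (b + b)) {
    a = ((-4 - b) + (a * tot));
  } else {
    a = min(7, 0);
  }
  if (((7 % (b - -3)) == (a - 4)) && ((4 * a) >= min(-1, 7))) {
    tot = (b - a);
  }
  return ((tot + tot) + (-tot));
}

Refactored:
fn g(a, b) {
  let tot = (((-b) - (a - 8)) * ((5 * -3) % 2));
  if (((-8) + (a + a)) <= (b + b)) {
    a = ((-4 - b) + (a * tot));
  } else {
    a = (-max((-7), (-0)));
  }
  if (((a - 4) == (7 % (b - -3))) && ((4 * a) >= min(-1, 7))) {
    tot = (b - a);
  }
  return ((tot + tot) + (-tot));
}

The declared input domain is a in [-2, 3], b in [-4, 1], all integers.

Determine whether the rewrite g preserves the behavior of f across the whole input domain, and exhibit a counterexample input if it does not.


Changes here: min/max/abs usage differs; the full 36-point sweep finds no disagreement.
verdict: equivalent


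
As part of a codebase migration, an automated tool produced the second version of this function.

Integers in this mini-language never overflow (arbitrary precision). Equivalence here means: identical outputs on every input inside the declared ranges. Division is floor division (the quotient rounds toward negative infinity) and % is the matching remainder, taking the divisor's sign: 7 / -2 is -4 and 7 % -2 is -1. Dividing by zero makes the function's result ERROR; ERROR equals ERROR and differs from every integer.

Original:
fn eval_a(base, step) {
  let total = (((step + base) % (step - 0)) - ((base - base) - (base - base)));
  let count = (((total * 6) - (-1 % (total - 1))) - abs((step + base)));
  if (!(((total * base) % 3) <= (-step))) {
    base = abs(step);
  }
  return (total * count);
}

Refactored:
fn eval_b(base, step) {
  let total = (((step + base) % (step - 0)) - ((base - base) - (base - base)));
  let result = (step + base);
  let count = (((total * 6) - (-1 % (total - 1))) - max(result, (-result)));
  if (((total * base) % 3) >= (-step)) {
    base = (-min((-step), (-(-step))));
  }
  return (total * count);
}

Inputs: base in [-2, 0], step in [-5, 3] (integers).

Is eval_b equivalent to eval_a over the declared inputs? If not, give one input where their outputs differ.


Whatever the rewrite altered, no input in the stated domain can expose a difference.
Spot check at base=-1, step=1 — eval_a: total=0, then count=0, then (!(((total * base) % 3) <= (-step))) is true, then base=1, then returns 0. eval_b: total=0, then result=0, then count=0, then (((total * base) % 3) >= (-step)) is true, then base=1, then returns 0. Both give 0.
Every one of the 27 inputs gives matching results.
verdict: equivalent


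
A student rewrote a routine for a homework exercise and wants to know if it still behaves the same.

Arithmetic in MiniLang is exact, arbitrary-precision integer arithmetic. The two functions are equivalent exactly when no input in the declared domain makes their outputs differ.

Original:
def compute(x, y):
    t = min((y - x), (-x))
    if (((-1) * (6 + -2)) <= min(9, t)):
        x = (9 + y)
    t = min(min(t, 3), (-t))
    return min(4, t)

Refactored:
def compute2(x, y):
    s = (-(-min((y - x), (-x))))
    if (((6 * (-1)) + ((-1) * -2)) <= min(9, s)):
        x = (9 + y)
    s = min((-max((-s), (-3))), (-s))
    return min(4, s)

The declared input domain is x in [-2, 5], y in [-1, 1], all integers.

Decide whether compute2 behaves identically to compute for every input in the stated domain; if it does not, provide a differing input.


Changes here: local variable names differ, and min/max/abs usage differs, and constant usage differs, and arithmetic usage differs; the full 24-point sweep finds no disagreement.
verdict: equivalent


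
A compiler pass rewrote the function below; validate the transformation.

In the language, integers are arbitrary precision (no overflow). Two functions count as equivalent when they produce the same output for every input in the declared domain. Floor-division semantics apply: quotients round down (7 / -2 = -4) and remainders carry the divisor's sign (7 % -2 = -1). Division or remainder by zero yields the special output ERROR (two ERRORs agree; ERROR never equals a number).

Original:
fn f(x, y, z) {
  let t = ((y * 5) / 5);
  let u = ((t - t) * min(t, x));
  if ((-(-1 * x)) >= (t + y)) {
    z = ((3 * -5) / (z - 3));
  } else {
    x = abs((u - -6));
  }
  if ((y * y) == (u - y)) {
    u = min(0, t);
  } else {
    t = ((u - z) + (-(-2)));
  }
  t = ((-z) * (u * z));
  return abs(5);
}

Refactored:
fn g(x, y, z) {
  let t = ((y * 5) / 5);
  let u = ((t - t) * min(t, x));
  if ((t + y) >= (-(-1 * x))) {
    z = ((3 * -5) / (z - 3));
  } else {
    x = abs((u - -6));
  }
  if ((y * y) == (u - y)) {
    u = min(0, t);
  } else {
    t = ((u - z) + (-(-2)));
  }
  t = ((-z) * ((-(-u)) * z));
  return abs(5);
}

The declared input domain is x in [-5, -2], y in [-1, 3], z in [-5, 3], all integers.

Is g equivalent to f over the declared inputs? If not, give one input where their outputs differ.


Consider the input x=-5, y=-1, z=3.
f: t := -1 | u := 0 | ((-(-1 * x)) >= (t + y)): false | x := 6 | ((y * y) == (u - y)): true | u := -1 | t := 9 | result 5
g: t := -1 | u := 0 | ((t + y) >= (-(-1 * x))): true | divide-by-zero, output ERROR
5 against ERROR: the behavior changed.
verdict: not equivalent; witness: x=-5, y=-1, z=3


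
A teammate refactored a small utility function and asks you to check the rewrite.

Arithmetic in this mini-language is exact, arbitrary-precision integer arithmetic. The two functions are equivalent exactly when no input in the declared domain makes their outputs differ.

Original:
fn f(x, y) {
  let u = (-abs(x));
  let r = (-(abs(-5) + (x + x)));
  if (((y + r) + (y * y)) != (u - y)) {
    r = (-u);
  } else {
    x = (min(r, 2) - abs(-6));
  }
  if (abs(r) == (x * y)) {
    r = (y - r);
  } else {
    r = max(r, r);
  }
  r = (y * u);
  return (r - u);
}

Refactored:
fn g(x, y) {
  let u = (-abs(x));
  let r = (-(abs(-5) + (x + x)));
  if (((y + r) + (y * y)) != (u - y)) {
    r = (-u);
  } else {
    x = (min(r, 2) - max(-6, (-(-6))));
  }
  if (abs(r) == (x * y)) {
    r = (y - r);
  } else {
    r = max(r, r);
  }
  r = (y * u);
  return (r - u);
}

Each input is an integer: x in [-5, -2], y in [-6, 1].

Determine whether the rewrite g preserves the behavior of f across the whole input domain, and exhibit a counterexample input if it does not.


This is a faithful refactor — min/max/abs usage differs; and constant usage differs, but the computed results match everywhere.
One worked example (x=-4, y=-1) — f: u = -4; r = 3; (((y + r) + (y * y)) != (u - y)) -> true; r = 4; (abs(r) == (x * y)) -> true; r = -5; r = 4; return 8; g: u = -4; r = 3; (((y + r) + (y * y)) != (u - y)) -> true; r = 4; (abs(r) == (x * y)) -> true; r = -5; r = 4; return 8; agreement on 8.
Checked all 32 inputs in the declared domain: the outputs agree on every one.
verdict: equivalent


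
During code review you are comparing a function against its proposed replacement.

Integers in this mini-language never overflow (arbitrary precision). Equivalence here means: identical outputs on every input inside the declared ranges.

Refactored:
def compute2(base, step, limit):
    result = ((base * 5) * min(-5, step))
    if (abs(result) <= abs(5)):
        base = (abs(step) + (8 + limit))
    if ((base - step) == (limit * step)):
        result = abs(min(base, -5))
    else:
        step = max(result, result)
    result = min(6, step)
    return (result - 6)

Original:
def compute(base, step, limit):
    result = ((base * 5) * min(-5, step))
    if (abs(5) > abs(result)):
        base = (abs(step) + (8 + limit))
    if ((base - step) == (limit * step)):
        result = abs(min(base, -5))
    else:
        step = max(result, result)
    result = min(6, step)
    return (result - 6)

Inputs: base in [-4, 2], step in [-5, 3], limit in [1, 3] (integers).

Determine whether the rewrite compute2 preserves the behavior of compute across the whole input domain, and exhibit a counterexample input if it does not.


Equivalent. The suspicious-looking change has no observable effect anywhere in the declared ranges.
An exhaustive pass over the 189 declared inputs shows identical outputs.
Spot check at base=-3, step=0, limit=2 — compute: result becomes 75; next (abs(5) > abs(result)) evaluates to false; next ((base - step) == (limit * step)) evaluates to false; next step becomes 75; next result becomes 6; next final value 0. compute2: result becomes 75; next (abs(result) <= abs(5)) evaluates to false; next ((base - step) == (limit * step)) evaluates to false; next step becomes 75; next result becomes 6; next final value 0. Both give 0.
verdict: equivalent


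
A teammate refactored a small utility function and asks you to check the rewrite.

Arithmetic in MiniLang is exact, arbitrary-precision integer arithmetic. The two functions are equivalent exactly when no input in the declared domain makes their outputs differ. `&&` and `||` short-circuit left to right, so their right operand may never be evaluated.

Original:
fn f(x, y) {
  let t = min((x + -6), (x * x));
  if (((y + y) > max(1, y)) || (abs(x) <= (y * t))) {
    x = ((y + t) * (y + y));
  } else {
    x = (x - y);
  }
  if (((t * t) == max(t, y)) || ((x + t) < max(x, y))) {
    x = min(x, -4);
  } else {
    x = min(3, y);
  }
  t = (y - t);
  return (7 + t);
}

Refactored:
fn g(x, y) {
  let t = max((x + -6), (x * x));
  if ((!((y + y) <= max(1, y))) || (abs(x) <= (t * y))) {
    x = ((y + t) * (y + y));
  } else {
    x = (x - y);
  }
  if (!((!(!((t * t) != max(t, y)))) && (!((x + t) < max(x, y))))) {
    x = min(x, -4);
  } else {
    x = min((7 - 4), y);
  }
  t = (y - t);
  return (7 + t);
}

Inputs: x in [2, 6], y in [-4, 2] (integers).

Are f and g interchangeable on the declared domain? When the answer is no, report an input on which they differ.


x=2, y=-4 yields 7 from f but -1 from g.
verdict: not equivalent; witness: x=2, y=-4


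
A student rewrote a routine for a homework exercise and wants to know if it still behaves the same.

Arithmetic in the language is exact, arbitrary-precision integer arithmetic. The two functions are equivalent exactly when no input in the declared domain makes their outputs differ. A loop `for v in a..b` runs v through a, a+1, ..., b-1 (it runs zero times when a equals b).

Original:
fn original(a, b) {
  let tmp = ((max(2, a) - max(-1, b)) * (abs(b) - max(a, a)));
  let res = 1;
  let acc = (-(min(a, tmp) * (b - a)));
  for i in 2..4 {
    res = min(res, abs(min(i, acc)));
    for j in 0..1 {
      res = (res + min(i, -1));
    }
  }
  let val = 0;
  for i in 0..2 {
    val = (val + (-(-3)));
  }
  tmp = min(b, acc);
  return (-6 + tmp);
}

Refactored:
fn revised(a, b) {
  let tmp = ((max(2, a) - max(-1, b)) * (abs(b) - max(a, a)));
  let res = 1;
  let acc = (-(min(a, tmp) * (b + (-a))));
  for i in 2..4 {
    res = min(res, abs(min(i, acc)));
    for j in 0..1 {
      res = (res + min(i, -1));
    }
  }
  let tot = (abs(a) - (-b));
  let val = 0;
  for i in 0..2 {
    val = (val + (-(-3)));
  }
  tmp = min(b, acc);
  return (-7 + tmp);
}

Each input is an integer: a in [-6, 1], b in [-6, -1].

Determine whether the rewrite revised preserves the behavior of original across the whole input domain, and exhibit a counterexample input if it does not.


Try a=-6, b=-6.
original: tmp=36, then res=1, then acc=0, then (i=2), then res=0, then (j=0), then res=-1, then (i=3), then res=-1, then (j=0), then res=-2, then val=0, then (i=0), then val=3, then (i=1), then val=6, then tmp=-6, then returns -12
revised: tmp=36, then res=1, then acc=0, then (i=2), then res=0, then (j=0), then res=-1, then (i=3), then res=-1, then (j=0), then res=-2, then tot=0, then val=0, then (i=0), then val=3, then (i=1), then val=6, then tmp=-6, then returns -13
-12 vs -13 — the two versions disagree here.
verdict: not equivalent; witness: a=-6, b=-6


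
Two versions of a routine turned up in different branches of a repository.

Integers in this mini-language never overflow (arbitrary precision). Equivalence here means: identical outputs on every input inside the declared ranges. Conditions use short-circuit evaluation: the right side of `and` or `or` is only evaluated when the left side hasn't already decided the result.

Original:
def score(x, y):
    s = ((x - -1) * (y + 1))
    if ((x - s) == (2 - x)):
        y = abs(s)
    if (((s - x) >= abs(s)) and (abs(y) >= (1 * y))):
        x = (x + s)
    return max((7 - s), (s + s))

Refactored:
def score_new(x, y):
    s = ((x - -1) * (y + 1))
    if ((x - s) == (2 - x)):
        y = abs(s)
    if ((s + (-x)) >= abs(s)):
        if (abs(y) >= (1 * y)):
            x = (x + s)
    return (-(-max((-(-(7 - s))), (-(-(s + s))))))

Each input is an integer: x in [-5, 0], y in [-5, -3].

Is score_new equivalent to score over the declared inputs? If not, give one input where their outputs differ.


Changes here: arithmetic usage differs; branching structure differs; boolean connective usage differs; statement counts differ; the full 18-point sweep finds no disagreement.
verdict: equivalent


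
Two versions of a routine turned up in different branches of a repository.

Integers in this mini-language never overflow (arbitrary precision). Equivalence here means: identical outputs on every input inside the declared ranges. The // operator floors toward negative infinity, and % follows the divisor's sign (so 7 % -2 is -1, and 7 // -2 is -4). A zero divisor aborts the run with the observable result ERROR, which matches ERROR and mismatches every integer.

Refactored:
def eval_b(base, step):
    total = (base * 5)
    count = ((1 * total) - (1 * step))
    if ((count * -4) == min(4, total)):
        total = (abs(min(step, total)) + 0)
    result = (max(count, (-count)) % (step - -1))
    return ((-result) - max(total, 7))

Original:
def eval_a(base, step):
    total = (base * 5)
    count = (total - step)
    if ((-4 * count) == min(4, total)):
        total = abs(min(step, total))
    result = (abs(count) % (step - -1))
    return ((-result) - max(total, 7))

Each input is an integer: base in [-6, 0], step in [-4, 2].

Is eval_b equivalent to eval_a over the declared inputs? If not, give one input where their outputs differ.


Side by side, the visible changes include: constant usage differs; min/max/abs usage differs; arithmetic usage differs.
One worked example (base=-2, step=2) — eval_a: total = -10; count = -12; ((-4 * count) == min(4, total)) -> false; result = 0; return -7; eval_b: total = -10; count = -12; ((count * -4) == min(4, total)) -> false; result = 0; return -7; agreement on -7.
Checked all 49 inputs in the declared domain: the outputs agree on every one.
verdict: equivalent


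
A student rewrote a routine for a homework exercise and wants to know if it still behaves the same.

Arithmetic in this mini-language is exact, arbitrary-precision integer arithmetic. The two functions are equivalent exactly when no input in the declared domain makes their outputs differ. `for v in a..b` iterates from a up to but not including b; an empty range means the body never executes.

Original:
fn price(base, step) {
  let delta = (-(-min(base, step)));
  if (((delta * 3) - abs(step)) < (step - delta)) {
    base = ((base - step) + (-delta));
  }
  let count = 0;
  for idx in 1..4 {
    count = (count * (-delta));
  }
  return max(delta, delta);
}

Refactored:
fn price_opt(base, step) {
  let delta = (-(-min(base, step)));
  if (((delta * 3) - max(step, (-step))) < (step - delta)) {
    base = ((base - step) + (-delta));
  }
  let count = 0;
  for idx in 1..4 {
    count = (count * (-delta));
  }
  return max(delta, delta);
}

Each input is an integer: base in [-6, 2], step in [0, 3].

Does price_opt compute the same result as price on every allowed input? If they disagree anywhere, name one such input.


This is a faithful refactor — min/max/abs usage differs, but the computed results match everywhere.
Spot check at base=-5, step=0 — price: delta := -5 | (((delta * 3) - abs(step)) < (step - delta)): true | base := 0 | count := 0 | iter idx=1: | count := 0 | iter idx=2: | count := 0 | iter idx=3: | count := 0 | result -5. price_opt: delta := -5 | (((delta * 3) - max(step, (-step))) < (step - delta)): true | base := 0 | count := 0 | iter idx=1: | count := 0 | iter idx=2: | count := 0 | iter idx=3: | count := 0 | result -5. Both give -5.
Every one of the 36 inputs gives matching results.
verdict: equivalent


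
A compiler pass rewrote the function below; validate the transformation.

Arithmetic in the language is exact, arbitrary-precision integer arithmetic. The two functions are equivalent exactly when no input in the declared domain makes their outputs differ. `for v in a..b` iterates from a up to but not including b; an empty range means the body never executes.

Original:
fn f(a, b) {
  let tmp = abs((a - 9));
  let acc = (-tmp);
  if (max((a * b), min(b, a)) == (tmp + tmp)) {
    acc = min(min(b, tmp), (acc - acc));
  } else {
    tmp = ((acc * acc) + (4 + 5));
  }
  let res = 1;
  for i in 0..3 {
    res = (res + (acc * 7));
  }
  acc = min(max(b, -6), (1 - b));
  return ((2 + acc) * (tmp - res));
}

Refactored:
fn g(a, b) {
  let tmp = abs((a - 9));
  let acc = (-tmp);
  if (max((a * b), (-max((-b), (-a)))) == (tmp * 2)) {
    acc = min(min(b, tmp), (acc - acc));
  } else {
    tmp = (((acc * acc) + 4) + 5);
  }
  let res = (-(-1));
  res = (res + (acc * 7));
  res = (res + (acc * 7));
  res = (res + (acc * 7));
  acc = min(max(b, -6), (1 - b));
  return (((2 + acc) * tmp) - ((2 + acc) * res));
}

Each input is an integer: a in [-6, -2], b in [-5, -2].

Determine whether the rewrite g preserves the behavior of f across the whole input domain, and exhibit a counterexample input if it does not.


The two versions differ — the changes include local variable names differ; also statement counts differ; also loop structure differs; also arithmetic usage differs; also constant usage differs; also min/max/abs usage differs.
Tracing a=-5, b=-2: f: tmp = 14; acc = -14; (max((a * b), min(b, a)) == (tmp + tmp)) -> false; tmp = 205; res = 1; [i=0]; res = -97; [i=1]; res = -195; [i=2]; res = -293; acc = -2; return 0 | g: tmp = 14; acc = -14; (max((a * b), (-max((-b), (-a)))) == (tmp * 2)) -> false; tmp = 205; res = 1; res = -97; res = -195; res = -293; acc = -2; return 0 — matching result 0.
An exhaustive pass over the 20 declared inputs shows identical outputs.
verdict: equivalent


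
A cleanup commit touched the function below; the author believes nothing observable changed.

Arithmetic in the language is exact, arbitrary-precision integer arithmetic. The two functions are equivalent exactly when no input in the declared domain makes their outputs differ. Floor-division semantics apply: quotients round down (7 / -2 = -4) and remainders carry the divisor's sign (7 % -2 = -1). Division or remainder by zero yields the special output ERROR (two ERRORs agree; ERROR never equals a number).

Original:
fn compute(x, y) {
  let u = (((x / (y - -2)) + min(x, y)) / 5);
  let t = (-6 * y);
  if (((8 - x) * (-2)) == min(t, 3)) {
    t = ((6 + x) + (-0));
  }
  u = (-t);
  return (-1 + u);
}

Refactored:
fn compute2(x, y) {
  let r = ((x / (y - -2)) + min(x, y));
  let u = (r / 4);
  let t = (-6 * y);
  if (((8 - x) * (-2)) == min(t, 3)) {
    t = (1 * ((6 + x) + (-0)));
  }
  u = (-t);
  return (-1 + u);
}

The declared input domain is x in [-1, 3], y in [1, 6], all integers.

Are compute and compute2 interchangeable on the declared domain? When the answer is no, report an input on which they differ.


Equivalent. The edit looks behavioral (`5` became `4`), but over these ranges it never changes the outcome.
Every one of the 30 inputs gives matching results.
As a probe, take x=0, y=5: compute runs u = 0; t = -30; (((8 - x) * (-2)) == min(t, 3)) -> false; u = 30; return 29; compute2 runs r = 0; u = 0; t = -30; (((8 - x) * (-2)) == min(t, 3)) -> false; u = 30; return 29; both end at 29.
verdict: equivalent


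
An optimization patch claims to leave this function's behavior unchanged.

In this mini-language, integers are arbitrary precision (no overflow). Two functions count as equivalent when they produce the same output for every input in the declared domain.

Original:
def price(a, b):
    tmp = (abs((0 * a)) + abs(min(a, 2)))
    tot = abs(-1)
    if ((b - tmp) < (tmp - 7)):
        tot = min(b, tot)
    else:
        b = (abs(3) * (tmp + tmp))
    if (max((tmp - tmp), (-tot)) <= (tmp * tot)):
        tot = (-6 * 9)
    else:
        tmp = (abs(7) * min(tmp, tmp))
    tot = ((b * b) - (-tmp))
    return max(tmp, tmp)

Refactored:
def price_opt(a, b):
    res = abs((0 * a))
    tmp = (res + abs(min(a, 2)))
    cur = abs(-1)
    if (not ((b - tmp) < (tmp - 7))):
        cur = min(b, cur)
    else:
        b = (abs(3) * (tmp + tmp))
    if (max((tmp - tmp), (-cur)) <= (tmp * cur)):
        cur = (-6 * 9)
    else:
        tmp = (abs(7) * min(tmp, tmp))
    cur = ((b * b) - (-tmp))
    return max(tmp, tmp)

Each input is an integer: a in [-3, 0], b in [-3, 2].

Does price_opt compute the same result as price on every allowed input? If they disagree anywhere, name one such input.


Not equivalent: a=-3, b=-3 separates them (21 vs 3).
price: tmp becomes 3; next tot becomes 1; next ((b - tmp) < (tmp - 7)) evaluates to true; next tot becomes -3; next (max((tmp - tmp), (-tot)) <= (tmp * tot)) evaluates to false; next tmp becomes 21; next tot becomes 30; next final value 21
price_opt: res becomes 0; next tmp becomes 3; next cur becomes 1; next (not ((b - tmp) < (tmp - 7))) evaluates to false; next b becomes 18; next (max((tmp - tmp), (-cur)) <= (tmp * cur)) evaluates to true; next cur becomes -54; next cur becomes 327; next final value 3
verdict: not equivalent; witness: a=-3, b=-3


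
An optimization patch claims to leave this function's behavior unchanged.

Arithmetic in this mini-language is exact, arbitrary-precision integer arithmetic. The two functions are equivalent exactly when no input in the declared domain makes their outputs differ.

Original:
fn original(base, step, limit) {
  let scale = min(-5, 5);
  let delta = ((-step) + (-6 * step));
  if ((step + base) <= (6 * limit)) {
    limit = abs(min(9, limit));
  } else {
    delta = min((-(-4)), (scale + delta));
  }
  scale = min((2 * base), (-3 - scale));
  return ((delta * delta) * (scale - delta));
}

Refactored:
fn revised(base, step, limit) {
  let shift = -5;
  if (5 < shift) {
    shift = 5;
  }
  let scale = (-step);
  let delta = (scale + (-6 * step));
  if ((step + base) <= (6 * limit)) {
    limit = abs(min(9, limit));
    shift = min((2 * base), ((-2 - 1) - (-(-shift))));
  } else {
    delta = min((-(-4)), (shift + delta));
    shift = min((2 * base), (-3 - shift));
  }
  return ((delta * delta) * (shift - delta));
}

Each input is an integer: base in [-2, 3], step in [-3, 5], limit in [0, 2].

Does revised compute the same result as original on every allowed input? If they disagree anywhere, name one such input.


Comparing the listings, the differences include: statement counts differ, plus comparison usage differs, plus constant usage differs, plus local variable names differ, plus branching structure differs, plus arithmetic usage differs.
As a probe, take base=-2, step=-3, limit=2: original runs scale = -5; delta = 21; ((step + base) <= (6 * limit)) -> true; limit = 2; scale = -4; return -11025; revised runs shift = -5; (5 < shift) -> false; scale = 3; delta = 21; ((step + base) <= (6 * limit)) -> true; limit = 2; shift = -4; return -11025; both end at -11025.
Checked all 162 inputs in the declared domain: the outputs agree on every one.
verdict: equivalent


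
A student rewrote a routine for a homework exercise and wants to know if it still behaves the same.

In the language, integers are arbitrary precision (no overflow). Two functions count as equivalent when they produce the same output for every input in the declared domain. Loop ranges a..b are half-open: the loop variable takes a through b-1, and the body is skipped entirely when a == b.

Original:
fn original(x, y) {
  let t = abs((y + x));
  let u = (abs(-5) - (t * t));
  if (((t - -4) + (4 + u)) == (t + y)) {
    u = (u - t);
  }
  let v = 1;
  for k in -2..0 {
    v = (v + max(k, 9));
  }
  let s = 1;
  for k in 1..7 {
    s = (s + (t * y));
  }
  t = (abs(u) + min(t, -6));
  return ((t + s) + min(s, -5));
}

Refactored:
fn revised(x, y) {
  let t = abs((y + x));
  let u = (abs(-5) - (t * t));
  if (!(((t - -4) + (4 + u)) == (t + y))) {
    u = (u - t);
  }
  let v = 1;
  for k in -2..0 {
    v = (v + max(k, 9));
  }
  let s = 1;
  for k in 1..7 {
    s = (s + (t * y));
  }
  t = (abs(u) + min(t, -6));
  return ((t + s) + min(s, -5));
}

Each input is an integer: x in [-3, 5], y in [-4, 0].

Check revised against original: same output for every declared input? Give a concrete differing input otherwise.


Try x=-3, y=-4.
original: t becomes 7; next u becomes -44; next (((t - -4) + (4 + u)) == (t + y)) evaluates to false; next v becomes 1; next at k=-2:; next v becomes 10; next at k=-1:; next v becomes 19; next s becomes 1; next at k=1:; next s becomes -27; next at k=2:; next s becomes -55; next at k=3:; next s becomes -83; next at k=4:; next s becomes -111; next at k=5:; next s becomes -139; next at k=6:; next s becomes -167; next t becomes 38; next final value -296
revised: t becomes 7; next u becomes -44; next (!(((t - -4) + (4 + u)) == (t + y))) evaluates to true; next u becomes -51; next v becomes 1; next at k=-2:; next v becomes 10; next at k=-1:; next v becomes 19; next s becomes 1; next at k=1:; next s becomes -27; next at k=2:; next s becomes -55; next at k=3:; next s becomes -83; next at k=4:; next s becomes -111; next at k=5:; next s becomes -139; next at k=6:; next s becomes -167; next t becomes 45; next final value -289
-296 != -289, so the rewrite changes behavior.
verdict: not equivalent; witness: x=-3, y=-4
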